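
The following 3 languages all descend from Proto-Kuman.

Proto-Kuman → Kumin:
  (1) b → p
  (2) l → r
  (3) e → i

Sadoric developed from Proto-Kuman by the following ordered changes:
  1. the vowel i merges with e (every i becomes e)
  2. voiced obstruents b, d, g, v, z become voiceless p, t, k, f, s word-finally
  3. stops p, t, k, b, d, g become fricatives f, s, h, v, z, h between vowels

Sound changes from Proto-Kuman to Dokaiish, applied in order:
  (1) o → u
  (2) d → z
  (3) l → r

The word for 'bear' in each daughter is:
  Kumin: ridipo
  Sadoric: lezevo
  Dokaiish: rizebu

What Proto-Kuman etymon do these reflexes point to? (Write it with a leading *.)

Position 3: Kumin has d, Sadoric has z, Dokaiish has z. Kumin preserves d here (none of its changes turn any other segment into d), so the proto-segment is *d.
Position 4: Kumin has i, Sadoric has e, Dokaiish has e. Dokaiish preserves e here (none of its changes turn any other segment into e), so the proto-segment is *e.
Position 5: Kumin has p, Sadoric has v, Dokaiish has b. Dokaiish preserves b here (none of its changes turn any other segment into b), so the proto-segment is *b.
This points to *lidebo. Verify forward in each daughter:
Kumin: start from *lidebo.
  rule 1 (unconditioned shift): lidebo → lidepo
  rule 2 (unconditioned shift): lidepo → ridepo
  rule 3 (vowel merger): ridepo → ridipo
  ⇒ Kumin ridipo
Sadoric: start from *lidebo.
  rule 1 (vowel merger): lidebo → ledebo
  rule 2: no change — ledebo
  rule 3 (intervocalic lenition): ledebo → lezevo
  ⇒ Sadoric lezevo
Dokaiish: *lidebo
  lidebo → lidebu   [vowel merger]
  lidebu → lizebu   [unconditioned shift]
  lizebu → rizebu   [unconditioned shift]
  giving Dokaiish rizebu.
Only *lidebo yields all of Kumin ridipo, Sadoric lezevo, Dokaiish rizebu.

*lidebo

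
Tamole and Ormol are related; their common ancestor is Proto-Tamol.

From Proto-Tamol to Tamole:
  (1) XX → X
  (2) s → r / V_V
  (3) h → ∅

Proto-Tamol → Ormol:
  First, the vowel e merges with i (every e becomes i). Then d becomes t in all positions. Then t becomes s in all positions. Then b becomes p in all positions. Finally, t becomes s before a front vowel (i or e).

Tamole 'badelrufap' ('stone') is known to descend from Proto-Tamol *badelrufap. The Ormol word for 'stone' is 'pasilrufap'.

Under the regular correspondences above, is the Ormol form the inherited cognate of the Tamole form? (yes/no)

yes

Derive the expected Ormol reflex of *badelrufap:
Ormol: start from *badelrufap.
  rule 1 (vowel merger): badelrufap → badilrufap
  rule 2 (unconditioned shift): badilrufap → batilrufap
  rule 3 (unconditioned shift): batilrufap → basilrufap
  rule 4 (unconditioned shift): basilrufap → pasilrufap
  rule 5: no change — pasilrufap
  ⇒ Ormol pasilrufap
Ormol 'pasilrufap' matches the regular reflex exactly, so the pair is cognate.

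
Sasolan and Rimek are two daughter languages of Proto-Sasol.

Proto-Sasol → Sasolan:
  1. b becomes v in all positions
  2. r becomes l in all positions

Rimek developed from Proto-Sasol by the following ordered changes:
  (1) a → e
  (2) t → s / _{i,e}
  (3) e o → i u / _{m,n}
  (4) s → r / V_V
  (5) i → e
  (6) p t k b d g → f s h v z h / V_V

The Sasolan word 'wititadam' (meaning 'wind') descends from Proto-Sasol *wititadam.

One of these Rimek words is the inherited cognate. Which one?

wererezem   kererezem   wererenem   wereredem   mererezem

Rimek: start from *wititadam.
  rule 1 (vowel merger): wititadam → wititedem
  rule 2 (palatalisation): wititedem → wisisedem
  rule 3 (pre-nasal raising): wisisedem → wisisedim
  rule 4 (rhotacism): wisisedim → wiriredim
  rule 5 (vowel merger): wiriredim → wereredem
  rule 6 (intervocalic lenition): wereredem → wererezem
  ⇒ Rimek wererezem
Among the options, 'wererezem' alone shows every Rimek change applied in order.

wererezem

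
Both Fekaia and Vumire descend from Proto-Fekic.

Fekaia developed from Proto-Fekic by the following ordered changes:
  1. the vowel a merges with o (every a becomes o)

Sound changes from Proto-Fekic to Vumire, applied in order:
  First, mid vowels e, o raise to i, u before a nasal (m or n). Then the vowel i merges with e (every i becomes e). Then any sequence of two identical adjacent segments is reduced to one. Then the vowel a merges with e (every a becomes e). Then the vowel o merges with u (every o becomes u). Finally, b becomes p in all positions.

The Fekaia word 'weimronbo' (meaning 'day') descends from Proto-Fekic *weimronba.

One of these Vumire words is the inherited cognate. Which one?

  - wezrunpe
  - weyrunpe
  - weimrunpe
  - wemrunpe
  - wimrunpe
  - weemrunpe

wemrunpe

Vumire: *weimronba > weimrunba > weemrunba > wemrunba > wemrunbe > wemrunpe  (by pre-nasal raising, vowel merger, degemination, vowel merger, unconditioned shift)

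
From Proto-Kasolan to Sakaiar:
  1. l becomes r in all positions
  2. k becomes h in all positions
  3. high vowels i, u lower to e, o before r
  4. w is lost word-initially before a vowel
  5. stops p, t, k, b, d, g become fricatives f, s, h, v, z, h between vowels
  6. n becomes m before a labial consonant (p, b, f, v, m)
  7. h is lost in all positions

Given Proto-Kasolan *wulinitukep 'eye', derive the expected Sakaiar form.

orinisuep

Sakaiar: start from *wulinitukep.
  rule 1 (unconditioned shift): wulinitukep → wurinitukep
  rule 2 (unconditioned shift): wurinitukep → wurinituhep
  rule 3 (pre-rhotic lowering): wurinituhep → worinituhep
  rule 4 (glide loss): worinituhep → orinituhep
  rule 5 (intervocalic lenition): orinituhep → orinisuhep
  rule 6: no change — orinisuhep
  rule 7 (h-loss): orinisuhep → orinisuep
  ⇒ Sakaiar orinisuep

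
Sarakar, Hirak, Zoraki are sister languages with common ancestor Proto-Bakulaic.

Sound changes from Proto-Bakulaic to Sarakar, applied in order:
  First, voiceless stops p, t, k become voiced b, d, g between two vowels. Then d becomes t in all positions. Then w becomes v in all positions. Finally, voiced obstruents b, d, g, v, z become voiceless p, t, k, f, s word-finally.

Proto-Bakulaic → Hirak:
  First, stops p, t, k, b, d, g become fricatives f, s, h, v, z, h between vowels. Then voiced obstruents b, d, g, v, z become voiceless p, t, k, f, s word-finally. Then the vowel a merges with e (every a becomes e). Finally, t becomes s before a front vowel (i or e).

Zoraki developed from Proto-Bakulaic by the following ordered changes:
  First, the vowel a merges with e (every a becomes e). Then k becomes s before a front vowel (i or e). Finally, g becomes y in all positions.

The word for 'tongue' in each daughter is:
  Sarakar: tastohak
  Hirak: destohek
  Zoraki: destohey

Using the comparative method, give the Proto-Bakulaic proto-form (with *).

Position 1: Sarakar has t, Hirak has d, Zoraki has d. Hirak preserves d here (none of its changes turn any other segment into d), so the proto-segment is *d.
Position 7: Sarakar has a, Hirak has e, Zoraki has e. Sarakar preserves a here (none of its changes turn any other segment into a), so the proto-segment is *a.
Position 8: Sarakar has k, Hirak has k, Zoraki has y. Taking the neighbouring segments as reconstructed: Sarakar k could go back to *k or *g; Hirak k could go back to *k or *g; Zoraki y could go back to *g or *y — the one source consistent with every daughter is *g.
This points to *dastohag. Verify forward in each daughter:
Sarakar: start from *dastohag.
  rule 1: no change — dastohag
  rule 2 (unconditioned shift): dastohag → tastohag
  rule 3: no change — tastohag
  rule 4 (final devoicing): tastohag → tastohak
  ⇒ Sarakar tastohak
Hirak: *dastohag
  dastohag (rule 1 does not apply)
  dastohag → dastohak   [final devoicing]
  dastohak → destohek   [vowel merger]
  destohek (rule 4 does not apply)
  giving Hirak destohek.
Zoraki: *dastohag
  dastohag → destoheg   [vowel merger]
  destoheg (rule 2 does not apply)
  destoheg → destohey   [unconditioned shift]
  giving Zoraki destohey.
No other proto-form is consistent with every reflex, so the reconstruction is *dastohag.

*dastohag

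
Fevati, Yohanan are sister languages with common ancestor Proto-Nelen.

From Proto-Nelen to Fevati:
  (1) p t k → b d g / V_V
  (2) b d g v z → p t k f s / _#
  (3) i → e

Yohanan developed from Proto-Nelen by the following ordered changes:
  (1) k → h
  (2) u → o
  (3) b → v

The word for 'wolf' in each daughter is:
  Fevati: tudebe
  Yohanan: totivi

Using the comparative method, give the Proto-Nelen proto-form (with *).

*tutibi

Position 4: Fevati has e, Yohanan has i. Yohanan preserves i here (none of its changes turn any other segment into i), so the proto-segment is *i.
Position 3: Fevati has d, Yohanan has t. Yohanan preserves t here (none of its changes turn any other segment into t), so the proto-segment is *t.
Position 5: Fevati has b, Yohanan has v. Taking the neighbouring segments as reconstructed: Fevati b could go back to *p or *b; Yohanan v could go back to *b or *v — the one source consistent with every daughter is *b.
Continuing position by position gives *tutibi; check it forward:
Fevati: start from *tutibi.
  rule 1 (intervocalic voicing): tutibi → tudibi
  rule 2: no change — tudibi
  rule 3 (vowel merger): tudibi → tudebe
  ⇒ Fevati tudebe
Yohanan: *tutibi > totibi > totivi  (by vowel merger, unconditioned shift)
No other proto-form is consistent with every reflex, so the reconstruction is *tutibi.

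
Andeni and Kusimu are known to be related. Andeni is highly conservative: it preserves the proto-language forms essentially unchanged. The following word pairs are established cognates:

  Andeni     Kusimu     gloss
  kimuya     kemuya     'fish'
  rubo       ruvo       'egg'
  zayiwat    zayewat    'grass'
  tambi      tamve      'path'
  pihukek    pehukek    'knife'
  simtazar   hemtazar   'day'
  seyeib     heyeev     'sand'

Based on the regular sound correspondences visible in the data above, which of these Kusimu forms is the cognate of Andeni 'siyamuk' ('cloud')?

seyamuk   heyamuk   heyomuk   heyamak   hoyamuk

heyamuk

simtazar ~ hemtazar — Andeni s corresponds to Kusimu h word-initially before a front vowel.
zayiwat ~ zayewat, pihukek ~ pehukek — Andeni i corresponds to Kusimu e after a consonant, before a consonant other than r, m, n, p, b, f, v.
Applying these to Andeni 'siyamuk':
  siyamuk → hiyamuk   (s→h word-initially before a front vowel)
  hiyamuk → heyamuk   (i→e after a consonant, before a consonant other than r, m, n, p, b, f, v)
So the Kusimu cognate is 'heyamuk'.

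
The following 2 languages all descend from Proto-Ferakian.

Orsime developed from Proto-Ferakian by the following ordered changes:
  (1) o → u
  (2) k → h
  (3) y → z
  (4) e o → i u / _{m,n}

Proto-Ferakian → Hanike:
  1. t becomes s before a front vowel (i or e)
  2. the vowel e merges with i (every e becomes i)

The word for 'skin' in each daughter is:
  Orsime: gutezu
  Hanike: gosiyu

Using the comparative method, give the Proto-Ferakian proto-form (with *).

Position 5: Orsime has z, Hanike has y. Hanike preserves y here (none of its changes turn any other segment into y), so the proto-segment is *y.
Position 3: Orsime has t, Hanike has s. Orsime preserves t here (none of its changes turn any other segment into t), so the proto-segment is *t.
Verify the candidate proto-form against each daughter:
Orsime: start from *goteyu.
  rule 1 (vowel merger): goteyu → guteyu
  rule 2: no change — guteyu
  rule 3 (unconditioned shift): guteyu → gutezu
  rule 4: no change — gutezu
  ⇒ Orsime gutezu
Hanike: start from *goteyu.
  rule 1 (palatalisation): goteyu → goseyu
  rule 2 (vowel merger): goseyu → gosiyu
  ⇒ Hanike gosiyu
*goteyu is the unique common source.

*goteyu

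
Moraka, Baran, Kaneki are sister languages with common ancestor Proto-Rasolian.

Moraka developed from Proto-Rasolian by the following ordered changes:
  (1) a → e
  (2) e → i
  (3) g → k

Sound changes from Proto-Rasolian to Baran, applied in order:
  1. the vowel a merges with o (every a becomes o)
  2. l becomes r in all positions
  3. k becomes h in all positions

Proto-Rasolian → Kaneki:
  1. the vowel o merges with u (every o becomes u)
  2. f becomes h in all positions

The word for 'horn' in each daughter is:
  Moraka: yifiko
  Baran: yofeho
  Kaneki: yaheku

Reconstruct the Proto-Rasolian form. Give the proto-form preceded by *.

*yafeko

Position 6: Moraka has o, Baran has o, Kaneki has u. Moraka preserves o here (none of its changes turn any other segment into o), so the proto-segment is *o.
Position 4: Moraka has i, Baran has e, Kaneki has e. Baran preserves e here (none of its changes turn any other segment into e), so the proto-segment is *e.
Position 3: Moraka has f, Baran has f, Kaneki has h. Moraka preserves f here (none of its changes turn any other segment into f), so the proto-segment is *f.
This points to *yafeko. Verify forward in each daughter:
Moraka: *yafeko
  yafeko → yefeko   [vowel merger]
  yefeko → yifiko   [vowel merger]
  yifiko (rule 3 does not apply)
  giving Moraka yifiko.
Baran: *yafeko > yofeko > yofeho  (by vowel merger, unconditioned shift)
Kaneki: *yafeko
  yafeko → yafeku   [vowel merger]
  yafeku → yaheku   [unconditioned shift]
  giving Kaneki yaheku.
*yafeko is the unique common source.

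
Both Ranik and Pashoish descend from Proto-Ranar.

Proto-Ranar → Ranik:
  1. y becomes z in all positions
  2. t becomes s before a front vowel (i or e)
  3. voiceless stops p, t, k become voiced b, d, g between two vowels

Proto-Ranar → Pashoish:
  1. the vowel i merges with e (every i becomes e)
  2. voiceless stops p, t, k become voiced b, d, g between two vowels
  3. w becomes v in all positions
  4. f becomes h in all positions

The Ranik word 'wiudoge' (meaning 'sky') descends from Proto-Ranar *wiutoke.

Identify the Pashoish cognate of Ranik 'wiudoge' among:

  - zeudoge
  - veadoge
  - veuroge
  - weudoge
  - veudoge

veudoge

Pashoish: *wiutoke
  wiutoke → weutoke   [vowel merger]
  weutoke → weudoge   [intervocalic voicing]
  weudoge → veudoge   [unconditioned shift]
  veudoge (rule 4 does not apply)
  giving Pashoish veudoge.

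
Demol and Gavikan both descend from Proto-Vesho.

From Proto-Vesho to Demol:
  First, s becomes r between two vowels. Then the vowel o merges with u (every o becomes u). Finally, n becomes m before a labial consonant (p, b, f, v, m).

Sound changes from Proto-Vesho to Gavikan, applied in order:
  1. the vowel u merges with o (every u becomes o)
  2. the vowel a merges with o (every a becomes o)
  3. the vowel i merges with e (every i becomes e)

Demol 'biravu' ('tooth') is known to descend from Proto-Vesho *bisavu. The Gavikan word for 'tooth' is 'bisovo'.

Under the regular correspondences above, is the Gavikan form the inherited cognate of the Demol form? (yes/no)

Derive the expected Gavikan reflex of *bisavu:
Gavikan: start from *bisavu.
  rule 1 (vowel merger): bisavu → bisavo
  rule 2 (vowel merger): bisavo → bisovo
  rule 3 (vowel merger): bisovo → besovo
  ⇒ Gavikan besovo
The regular Gavikan reflex would be 'besovo', but the attested form is 'bisovo'. The correspondence is irregular, so they are not cognates (the Gavikan form has a different source).

no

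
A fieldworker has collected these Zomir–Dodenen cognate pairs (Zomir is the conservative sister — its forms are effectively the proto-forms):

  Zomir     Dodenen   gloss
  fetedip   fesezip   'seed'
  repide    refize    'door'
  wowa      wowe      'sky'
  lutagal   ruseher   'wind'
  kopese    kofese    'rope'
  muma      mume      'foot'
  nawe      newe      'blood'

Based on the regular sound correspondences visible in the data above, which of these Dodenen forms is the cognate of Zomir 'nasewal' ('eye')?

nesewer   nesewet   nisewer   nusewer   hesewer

lutagal ~ ruseher, nawe ~ newe — Zomir a corresponds to Dodenen e after a consonant, before a consonant other than r, m, n, p, b, f, v.
lutagal ~ ruseher — Zomir l corresponds to Dodenen r word-finally.
Applying these to Zomir 'nasewal':
  nasewal → nesewal   (a→e after a consonant, before a consonant other than r, m, n, p, b, f, v)
  nesewal → nesewel   (a→e after a consonant, before a consonant other than r, m, n, p, b, f, v)
  nesewel → nesewer   (l→r word-finally)
So the Dodenen cognate is 'nesewer'.

nesewer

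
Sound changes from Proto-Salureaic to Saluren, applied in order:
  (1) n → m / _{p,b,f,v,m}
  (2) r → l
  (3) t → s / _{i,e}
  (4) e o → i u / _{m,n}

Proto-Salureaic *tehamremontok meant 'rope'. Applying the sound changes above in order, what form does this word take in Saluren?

Saluren: start from *tehamremontok.
  rule 1: no change — tehamremontok
  rule 2 (unconditioned shift): tehamremontok → tehamlemontok
  rule 3 (palatalisation): tehamlemontok → sehamlemontok
  rule 4 (pre-nasal raising): sehamlemontok → sehamlimuntok
  ⇒ Saluren sehamlimuntok

sehamlimuntok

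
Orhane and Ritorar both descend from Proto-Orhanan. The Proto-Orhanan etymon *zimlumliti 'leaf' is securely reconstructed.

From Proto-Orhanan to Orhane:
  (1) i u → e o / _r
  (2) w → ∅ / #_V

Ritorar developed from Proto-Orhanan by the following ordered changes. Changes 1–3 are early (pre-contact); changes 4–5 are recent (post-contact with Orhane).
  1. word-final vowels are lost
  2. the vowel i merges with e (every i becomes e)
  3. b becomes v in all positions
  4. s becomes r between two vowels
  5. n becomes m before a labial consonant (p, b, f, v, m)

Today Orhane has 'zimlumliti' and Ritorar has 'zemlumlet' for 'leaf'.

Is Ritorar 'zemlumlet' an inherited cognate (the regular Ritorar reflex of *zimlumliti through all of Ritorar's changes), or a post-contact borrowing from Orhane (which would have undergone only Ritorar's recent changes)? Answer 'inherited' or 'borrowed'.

If inherited, *zimlumliti would pass through all of Ritorar's changes:
Ritorar: *zimlumliti > zimlumlit > zemlumlet  (by apocope, vowel merger)
If borrowed from Orhane 'zimlumliti' after the early changes, it would undergo only the recent ones:
  rule 4 (rhotacism): no change (zimlumliti)
  rule 5 (nasal place assimilation): no change (zimlumliti)
  ⇒ as a loan: zimlumliti
Ritorar 'zemlumlet' matches the inherited outcome exactly, so it is an inherited cognate, not a loan.

inherited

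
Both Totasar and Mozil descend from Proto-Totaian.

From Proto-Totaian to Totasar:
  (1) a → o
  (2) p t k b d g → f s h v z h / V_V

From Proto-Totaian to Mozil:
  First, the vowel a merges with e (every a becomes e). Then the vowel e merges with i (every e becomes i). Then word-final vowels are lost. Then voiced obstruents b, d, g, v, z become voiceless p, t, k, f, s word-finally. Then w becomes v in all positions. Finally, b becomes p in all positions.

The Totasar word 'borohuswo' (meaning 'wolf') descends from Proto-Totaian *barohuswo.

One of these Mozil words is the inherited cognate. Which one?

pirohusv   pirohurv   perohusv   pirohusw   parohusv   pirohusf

pirohusv

Mozil: *barohuswo > berohuswo > birohuswo > birohusw > birohusv > pirohusv  (by vowel merger, vowel merger, apocope, unconditioned shift, unconditioned shift)
The other candidates each miss or misapply at least one Mozil change.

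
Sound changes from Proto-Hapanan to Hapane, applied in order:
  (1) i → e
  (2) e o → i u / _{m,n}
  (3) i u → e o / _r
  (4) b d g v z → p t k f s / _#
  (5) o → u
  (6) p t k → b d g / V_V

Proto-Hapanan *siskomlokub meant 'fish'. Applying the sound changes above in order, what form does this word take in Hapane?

seskumlugup

Hapane: *siskomlokub
  siskomlokub → seskomlokub   [vowel merger]
  seskomlokub → seskumlokub   [pre-nasal raising]
  seskumlokub (rule 3 does not apply)
  seskumlokub → seskumlokup   [final devoicing]
  seskumlokup → seskumlukup   [vowel merger]
  seskumlukup → seskumlugup   [intervocalic voicing]
  giving Hapane seskumlugup.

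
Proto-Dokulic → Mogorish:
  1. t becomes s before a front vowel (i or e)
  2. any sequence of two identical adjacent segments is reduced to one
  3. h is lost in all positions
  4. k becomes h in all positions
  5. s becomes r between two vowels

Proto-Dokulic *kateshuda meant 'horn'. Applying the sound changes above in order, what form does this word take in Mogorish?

Mogorish: *kateshuda
  kateshuda → kaseshuda   [palatalisation]
  kaseshuda (rule 2 does not apply)
  kaseshuda → kasesuda   [h-loss]
  kasesuda → hasesuda   [unconditioned shift]
  hasesuda → hareruda   [rhotacism]
  giving Mogorish hareruda.

hareruda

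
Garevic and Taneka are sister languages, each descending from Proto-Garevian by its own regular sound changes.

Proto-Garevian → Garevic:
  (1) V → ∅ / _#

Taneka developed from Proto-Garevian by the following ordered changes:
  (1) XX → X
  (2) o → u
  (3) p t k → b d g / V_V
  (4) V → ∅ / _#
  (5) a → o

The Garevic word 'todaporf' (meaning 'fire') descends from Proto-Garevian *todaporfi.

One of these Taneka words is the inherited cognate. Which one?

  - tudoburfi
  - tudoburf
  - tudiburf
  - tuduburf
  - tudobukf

Taneka: start from *todaporfi.
  rule 1: no change — todaporfi
  rule 2 (vowel merger): todaporfi → tudapurfi
  rule 3 (intervocalic voicing): tudapurfi → tudaburfi
  rule 4 (apocope): tudaburfi → tudaburf
  rule 5 (vowel merger): tudaburf → tudoburf
  ⇒ Taneka tudoburf
Among the options, 'tudoburf' alone shows every Taneka change applied in order.

tudoburf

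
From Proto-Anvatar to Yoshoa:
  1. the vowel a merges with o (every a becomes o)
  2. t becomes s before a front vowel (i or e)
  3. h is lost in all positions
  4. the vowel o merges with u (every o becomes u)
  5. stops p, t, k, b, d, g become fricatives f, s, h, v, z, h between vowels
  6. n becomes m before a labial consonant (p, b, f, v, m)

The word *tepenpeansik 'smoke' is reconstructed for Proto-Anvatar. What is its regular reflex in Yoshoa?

Yoshoa: start from *tepenpeansik.
  rule 1 (vowel merger): tepenpeansik → tepenpeonsik
  rule 2 (palatalisation): tepenpeonsik → sepenpeonsik
  rule 3: no change — sepenpeonsik
  rule 4 (vowel merger): sepenpeonsik → sepenpeunsik
  rule 5 (intervocalic lenition): sepenpeunsik → sefenpeunsik
  rule 6 (nasal place assimilation): sefenpeunsik → sefempeunsik
  ⇒ Yoshoa sefempeunsik

sefempeunsik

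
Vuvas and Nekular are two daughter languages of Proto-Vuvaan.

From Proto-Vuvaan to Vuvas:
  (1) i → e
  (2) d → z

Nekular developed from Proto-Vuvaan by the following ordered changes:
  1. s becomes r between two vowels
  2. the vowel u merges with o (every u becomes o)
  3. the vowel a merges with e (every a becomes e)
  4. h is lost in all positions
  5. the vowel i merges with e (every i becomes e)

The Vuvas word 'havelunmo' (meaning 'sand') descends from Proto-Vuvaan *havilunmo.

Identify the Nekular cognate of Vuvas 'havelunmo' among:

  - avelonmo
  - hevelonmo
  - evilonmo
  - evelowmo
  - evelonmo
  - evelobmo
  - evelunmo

Nekular: *havilunmo > havilonmo > hevilonmo > evilonmo > evelonmo  (by vowel merger, vowel merger, h-loss, vowel merger)
The other candidates each miss or misapply at least one Nekular change.

evelonmo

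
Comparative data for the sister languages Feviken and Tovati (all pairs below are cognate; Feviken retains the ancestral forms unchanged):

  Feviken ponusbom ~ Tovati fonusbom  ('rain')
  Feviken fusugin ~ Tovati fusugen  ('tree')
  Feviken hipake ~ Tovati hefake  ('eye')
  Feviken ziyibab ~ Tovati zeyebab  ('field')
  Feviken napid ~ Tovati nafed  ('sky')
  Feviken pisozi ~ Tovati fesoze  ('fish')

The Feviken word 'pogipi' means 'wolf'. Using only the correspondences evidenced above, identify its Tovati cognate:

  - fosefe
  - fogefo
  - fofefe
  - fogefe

ponusbom ~ fonusbom — Feviken p corresponds to Tovati f word-initially before a back vowel.
hipake ~ hefake — Feviken i corresponds to Tovati e after a consonant, before a labial obstruent.
napid ~ nafed — Feviken p corresponds to Tovati f between vowels (before a front vowel).
pisozi ~ fesoze — Feviken i corresponds to Tovati e word-finally.
Applying these to Feviken 'pogipi':
  pogipi → fogipi   (p→f word-initially before a back vowel)
  fogipi → fogepi   (i→e after a consonant, before a labial obstruent)
  fogepi → fogefi   (p→f between vowels (before a front vowel))
  fogefi → fogefe   (i→e word-finally)
So the Tovati cognate is 'fogefe'.

fogefe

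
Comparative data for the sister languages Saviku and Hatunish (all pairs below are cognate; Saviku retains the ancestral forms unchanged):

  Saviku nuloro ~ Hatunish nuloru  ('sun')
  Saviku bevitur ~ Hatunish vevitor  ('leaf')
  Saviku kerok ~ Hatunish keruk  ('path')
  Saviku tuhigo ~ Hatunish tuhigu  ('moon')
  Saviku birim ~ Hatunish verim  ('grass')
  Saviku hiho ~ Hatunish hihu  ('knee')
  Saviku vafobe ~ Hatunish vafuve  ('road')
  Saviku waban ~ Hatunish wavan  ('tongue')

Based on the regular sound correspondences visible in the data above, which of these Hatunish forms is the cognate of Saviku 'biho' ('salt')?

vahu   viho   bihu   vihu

birim ~ verim — Saviku b corresponds to Hatunish v word-initially before a front vowel.
nuloro ~ nuloru, tuhigo ~ tuhigu — Saviku o corresponds to Hatunish u word-finally.
Applying these to Saviku 'biho':
  biho → viho   (b→v word-initially before a front vowel)
  viho → vihu   (o→u word-finally)
So the Hatunish cognate is 'vihu'.

vihu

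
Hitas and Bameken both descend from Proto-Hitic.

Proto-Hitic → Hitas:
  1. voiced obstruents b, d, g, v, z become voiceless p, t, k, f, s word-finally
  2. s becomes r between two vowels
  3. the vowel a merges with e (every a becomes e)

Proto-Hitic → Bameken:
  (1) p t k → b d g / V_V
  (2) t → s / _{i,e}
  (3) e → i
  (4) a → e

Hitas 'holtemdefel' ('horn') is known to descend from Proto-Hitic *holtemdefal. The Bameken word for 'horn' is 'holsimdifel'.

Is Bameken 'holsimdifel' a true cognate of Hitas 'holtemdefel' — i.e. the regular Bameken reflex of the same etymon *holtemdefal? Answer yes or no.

Derive the expected Bameken reflex of *holtemdefal:
Bameken: *holtemdefal > holsemdefal > holsimdifal > holsimdifel  (by palatalisation, vowel merger, vowel merger)
Bameken 'holsimdifel' matches the regular reflex exactly, so the pair is cognate.

yes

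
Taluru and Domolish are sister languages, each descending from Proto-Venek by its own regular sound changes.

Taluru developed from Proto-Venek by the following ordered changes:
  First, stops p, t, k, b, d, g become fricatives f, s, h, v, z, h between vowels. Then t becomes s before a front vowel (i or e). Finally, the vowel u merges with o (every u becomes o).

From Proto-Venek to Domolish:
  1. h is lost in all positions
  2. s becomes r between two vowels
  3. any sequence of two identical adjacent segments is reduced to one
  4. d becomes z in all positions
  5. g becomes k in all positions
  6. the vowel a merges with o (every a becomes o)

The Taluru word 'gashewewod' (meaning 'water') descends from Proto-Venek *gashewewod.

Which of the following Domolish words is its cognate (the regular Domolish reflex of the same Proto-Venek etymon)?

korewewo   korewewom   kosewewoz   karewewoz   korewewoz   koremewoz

korewewoz

Domolish: *gashewewod > gasewewod > garewewod > garewewoz > karewewoz > korewewoz  (by h-loss, rhotacism, unconditioned shift, unconditioned shift, vowel merger)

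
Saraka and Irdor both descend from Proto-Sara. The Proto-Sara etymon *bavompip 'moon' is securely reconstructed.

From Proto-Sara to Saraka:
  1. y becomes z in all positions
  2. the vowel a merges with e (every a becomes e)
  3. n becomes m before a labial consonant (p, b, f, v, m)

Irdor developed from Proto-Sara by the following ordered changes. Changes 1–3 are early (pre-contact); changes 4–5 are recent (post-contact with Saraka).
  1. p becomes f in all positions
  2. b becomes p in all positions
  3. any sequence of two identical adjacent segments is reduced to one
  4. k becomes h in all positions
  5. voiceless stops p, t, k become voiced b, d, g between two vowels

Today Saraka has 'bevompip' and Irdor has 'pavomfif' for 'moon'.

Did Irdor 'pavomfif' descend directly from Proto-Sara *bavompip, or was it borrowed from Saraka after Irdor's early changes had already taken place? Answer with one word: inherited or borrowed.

inherited

If inherited, *bavompip would pass through all of Irdor's changes:
Irdor: *bavompip > bavomfif > pavomfif  (by unconditioned shift, unconditioned shift)
If borrowed from Saraka 'bevompip' after the early changes, it would undergo only the recent ones:
  rule 4 (unconditioned shift): no change (bevompip)
  rule 5 (intervocalic voicing): no change (bevompip)
  ⇒ as a loan: bevompip
Irdor 'pavomfif' matches the inherited outcome exactly, so it is an inherited cognate, not a loan.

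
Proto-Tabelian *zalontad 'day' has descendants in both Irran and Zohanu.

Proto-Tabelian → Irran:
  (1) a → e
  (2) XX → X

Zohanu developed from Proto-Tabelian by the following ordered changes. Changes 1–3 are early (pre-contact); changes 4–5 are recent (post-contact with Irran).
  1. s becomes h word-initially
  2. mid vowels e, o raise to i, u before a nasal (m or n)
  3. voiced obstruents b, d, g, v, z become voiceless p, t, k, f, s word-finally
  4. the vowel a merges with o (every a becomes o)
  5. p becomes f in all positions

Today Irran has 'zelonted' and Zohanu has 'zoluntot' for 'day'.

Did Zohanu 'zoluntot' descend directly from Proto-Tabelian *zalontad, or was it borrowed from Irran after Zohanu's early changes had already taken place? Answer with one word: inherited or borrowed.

If inherited, *zalontad would pass through all of Zohanu's changes:
Zohanu: start from *zalontad.
  rule 1: no change — zalontad
  rule 2 (pre-nasal raising): zalontad → zaluntad
  rule 3 (final devoicing): zaluntad → zaluntat
  rule 4 (vowel merger): zaluntat → zoluntot
  rule 5: no change — zoluntot
  ⇒ Zohanu zoluntot
If borrowed from Irran 'zelonted' after the early changes, it would undergo only the recent ones:
  rule 4 (vowel merger): no change (zelonted)
  rule 5 (unconditioned shift): no change (zelonted)
  ⇒ as a loan: zelonted
Zohanu 'zoluntot' matches the inherited outcome exactly, so it is an inherited cognate, not a loan.

inherited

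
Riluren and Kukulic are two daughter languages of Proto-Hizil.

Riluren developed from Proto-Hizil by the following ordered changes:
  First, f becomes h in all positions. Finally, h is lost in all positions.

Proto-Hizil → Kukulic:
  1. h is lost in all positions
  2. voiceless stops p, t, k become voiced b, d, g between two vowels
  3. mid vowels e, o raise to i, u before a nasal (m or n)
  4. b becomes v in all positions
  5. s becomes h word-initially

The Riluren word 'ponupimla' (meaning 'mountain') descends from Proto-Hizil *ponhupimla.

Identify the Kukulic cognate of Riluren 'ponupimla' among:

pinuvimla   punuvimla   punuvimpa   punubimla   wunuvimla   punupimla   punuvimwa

Kukulic: start from *ponhupimla.
  rule 1 (h-loss): ponhupimla → ponupimla
  rule 2 (intervocalic voicing): ponupimla → ponubimla
  rule 3 (pre-nasal raising): ponubimla → punubimla
  rule 4 (unconditioned shift): punubimla → punuvimla
  rule 5: no change — punuvimla
  ⇒ Kukulic punuvimla
Only 'punuvimla' matches the regular Kukulic development of *ponhupimla.

punuvimla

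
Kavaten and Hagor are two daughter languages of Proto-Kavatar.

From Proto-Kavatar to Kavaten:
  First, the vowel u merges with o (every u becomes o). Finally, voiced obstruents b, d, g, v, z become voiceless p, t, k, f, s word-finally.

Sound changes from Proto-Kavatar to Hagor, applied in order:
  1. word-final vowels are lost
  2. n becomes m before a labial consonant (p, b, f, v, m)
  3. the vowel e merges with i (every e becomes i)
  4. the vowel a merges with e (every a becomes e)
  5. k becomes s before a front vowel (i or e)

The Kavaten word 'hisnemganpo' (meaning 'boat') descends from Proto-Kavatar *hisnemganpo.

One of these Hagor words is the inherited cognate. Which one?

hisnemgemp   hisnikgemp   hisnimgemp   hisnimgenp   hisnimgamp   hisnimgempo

hisnimgemp

Hagor: *hisnemganpo > hisnemganp > hisnemgamp > hisnimgamp > hisnimgemp  (by apocope, nasal place assimilation, vowel merger, vowel merger)
The other candidates each miss or misapply at least one Hagor change.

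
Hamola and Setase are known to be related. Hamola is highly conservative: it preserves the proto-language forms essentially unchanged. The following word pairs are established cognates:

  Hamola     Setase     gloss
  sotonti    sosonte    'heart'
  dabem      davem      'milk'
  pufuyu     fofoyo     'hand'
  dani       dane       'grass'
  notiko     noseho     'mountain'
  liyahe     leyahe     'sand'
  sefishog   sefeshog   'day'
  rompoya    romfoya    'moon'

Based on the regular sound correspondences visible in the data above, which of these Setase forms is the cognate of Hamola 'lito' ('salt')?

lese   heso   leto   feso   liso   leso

notiko ~ noseho, liyahe ~ leyahe — Hamola i corresponds to Setase e after a consonant, before a consonant other than r, m, n, p, b, f, v.
sotonti ~ sosonte — Hamola t corresponds to Setase s between vowels (before a back vowel).
Applying these to Hamola 'lito':
  lito → leto   (i→e after a consonant, before a consonant other than r, m, n, p, b, f, v)
  leto → leso   (t→s between vowels (before a back vowel))
So the Setase cognate is 'leso'.

leso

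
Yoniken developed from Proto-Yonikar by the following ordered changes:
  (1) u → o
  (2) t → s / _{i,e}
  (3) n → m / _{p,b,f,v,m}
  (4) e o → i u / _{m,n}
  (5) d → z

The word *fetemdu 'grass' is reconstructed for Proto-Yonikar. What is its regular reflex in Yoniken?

Yoniken: start from *fetemdu.
  rule 1 (vowel merger): fetemdu → fetemdo
  rule 2 (palatalisation): fetemdo → fesemdo
  rule 3: no change — fesemdo
  rule 4 (pre-nasal raising): fesemdo → fesimdo
  rule 5 (unconditioned shift): fesimdo → fesimzo
  ⇒ Yoniken fesimzo

fesimzo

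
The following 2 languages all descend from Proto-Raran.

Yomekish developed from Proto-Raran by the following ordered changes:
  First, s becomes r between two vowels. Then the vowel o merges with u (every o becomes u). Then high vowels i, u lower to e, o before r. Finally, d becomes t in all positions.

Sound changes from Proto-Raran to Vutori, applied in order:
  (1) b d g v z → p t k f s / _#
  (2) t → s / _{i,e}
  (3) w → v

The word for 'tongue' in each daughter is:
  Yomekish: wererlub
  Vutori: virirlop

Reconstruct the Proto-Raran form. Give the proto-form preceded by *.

Position 1: Yomekish has w, Vutori has v. Yomekish preserves w here (none of its changes turn any other segment into w), so the proto-segment is *w.
Position 2: Yomekish has e, Vutori has i. Vutori preserves i here (none of its changes turn any other segment into i), so the proto-segment is *i.
Position 8: Yomekish has b, Vutori has p. Yomekish preserves b here (none of its changes turn any other segment into b), so the proto-segment is *b.
Verify the candidate proto-form against each daughter:
Yomekish: *wirirlob > wirirlub > wererlub  (by vowel merger, pre-rhotic lowering)
Vutori: *wirirlob
  wirirlob → wirirlop   [final devoicing]
  wirirlop (rule 2 does not apply)
  wirirlop → virirlop   [unconditioned shift]
  giving Vutori virirlop.
No other proto-form is consistent with every reflex, so the reconstruction is *wirirlob.

*wirirlob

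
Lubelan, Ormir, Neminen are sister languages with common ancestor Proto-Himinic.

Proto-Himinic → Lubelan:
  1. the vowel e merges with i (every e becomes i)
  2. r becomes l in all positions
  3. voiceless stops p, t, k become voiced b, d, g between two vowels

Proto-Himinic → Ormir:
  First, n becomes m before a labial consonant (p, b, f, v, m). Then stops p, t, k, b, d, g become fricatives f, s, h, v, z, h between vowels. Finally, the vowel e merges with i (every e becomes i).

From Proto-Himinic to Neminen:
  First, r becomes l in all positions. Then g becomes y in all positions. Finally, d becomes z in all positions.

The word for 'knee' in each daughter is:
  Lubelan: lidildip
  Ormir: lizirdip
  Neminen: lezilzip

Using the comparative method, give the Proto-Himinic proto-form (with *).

Position 3: Lubelan has d, Ormir has z, Neminen has z. Taking the neighbouring segments as reconstructed: Lubelan d could go back to *t or *d; Ormir z could go back to *d or *z; Neminen z could go back to *d or *z — the one source consistent with every daughter is *d.
Position 5: Lubelan has l, Ormir has r, Neminen has l. Ormir preserves r here (none of its changes turn any other segment into r), so the proto-segment is *r.
Verify the candidate proto-form against each daughter:
Lubelan: *ledirdip > lidirdip > lidildip  (by vowel merger, unconditioned shift)
Ormir: *ledirdip > lezirdip > lizirdip  (by intervocalic lenition, vowel merger)
Neminen: *ledirdip
  ledirdip → ledildip   [unconditioned shift]
  ledildip (rule 2 does not apply)
  ledildip → lezilzip   [unconditioned shift]
  giving Neminen lezilzip.
*ledirdip is the unique common source.

*ledirdip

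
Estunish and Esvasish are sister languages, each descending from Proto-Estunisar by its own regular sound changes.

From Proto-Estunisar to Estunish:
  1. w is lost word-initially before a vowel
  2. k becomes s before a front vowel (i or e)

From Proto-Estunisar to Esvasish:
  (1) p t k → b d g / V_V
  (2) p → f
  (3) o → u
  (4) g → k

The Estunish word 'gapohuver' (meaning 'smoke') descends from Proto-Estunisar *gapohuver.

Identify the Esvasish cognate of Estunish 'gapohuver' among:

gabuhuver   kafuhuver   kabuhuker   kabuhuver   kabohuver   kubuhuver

Esvasish: *gapohuver > gabohuver > gabuhuver > kabuhuver  (by intervocalic voicing, vowel merger, unconditioned shift)

kabuhuver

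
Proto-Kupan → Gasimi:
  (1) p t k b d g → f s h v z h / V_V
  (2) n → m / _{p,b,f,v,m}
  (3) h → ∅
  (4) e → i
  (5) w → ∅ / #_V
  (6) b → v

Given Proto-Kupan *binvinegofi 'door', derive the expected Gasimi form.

vimviniofi

Gasimi: *binvinegofi > binvinehofi > bimvinehofi > bimvineofi > bimviniofi > vimviniofi  (by intervocalic lenition, nasal place assimilation, h-loss, vowel merger, unconditioned shift)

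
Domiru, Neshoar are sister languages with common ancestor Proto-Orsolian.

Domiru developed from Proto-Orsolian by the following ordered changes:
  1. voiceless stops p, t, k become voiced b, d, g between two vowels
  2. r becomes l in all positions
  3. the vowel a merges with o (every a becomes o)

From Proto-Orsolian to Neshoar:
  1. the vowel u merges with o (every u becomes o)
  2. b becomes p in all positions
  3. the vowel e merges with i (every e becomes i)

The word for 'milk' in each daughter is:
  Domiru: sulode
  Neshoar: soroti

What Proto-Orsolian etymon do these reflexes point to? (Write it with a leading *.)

*surote

Position 5: Domiru has d, Neshoar has t. Neshoar preserves t here (none of its changes turn any other segment into t), so the proto-segment is *t.
Position 2: Domiru has u, Neshoar has o. Domiru preserves u here (none of its changes turn any other segment into u), so the proto-segment is *u.
Continuing position by position gives *surote; check it forward:
Domiru: *surote > surode > sulode  (by intervocalic voicing, unconditioned shift)
Neshoar: *surote > sorote > soroti  (by vowel merger, vowel merger)
*surote is the unique common source.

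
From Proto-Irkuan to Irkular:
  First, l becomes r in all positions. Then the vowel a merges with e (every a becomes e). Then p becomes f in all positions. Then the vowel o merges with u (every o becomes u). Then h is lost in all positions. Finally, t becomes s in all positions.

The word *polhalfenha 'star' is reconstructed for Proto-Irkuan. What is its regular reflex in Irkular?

Irkular: *polhalfenha
  polhalfenha → porharfenha   [unconditioned shift]
  porharfenha → porherfenhe   [vowel merger]
  porherfenhe → forherfenhe   [unconditioned shift]
  forherfenhe → furherfenhe   [vowel merger]
  furherfenhe → furerfene   [h-loss]
  furerfene (rule 6 does not apply)
  giving Irkular furerfene.

furerfene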